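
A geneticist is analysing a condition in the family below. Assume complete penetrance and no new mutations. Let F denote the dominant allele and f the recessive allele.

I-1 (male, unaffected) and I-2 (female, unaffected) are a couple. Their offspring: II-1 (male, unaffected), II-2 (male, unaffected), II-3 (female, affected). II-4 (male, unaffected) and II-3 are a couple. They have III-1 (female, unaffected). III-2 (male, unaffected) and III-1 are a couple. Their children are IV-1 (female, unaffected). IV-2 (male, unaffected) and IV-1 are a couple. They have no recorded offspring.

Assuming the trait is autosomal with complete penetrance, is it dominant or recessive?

recessive

I-1 and I-2 are both unaffected yet have an affected child II-3. Under dominance, an affected child requires at least one affected parent, so the trait cannot be dominant.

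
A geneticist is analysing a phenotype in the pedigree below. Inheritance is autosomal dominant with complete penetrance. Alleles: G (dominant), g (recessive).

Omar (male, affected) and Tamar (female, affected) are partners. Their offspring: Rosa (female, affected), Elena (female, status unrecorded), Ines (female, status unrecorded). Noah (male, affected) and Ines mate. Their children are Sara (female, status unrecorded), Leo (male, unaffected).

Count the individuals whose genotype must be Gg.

Obligate heterozygotes: Noah is affected so carries G and passed g to Leo (gg), so Noah is Gg.
Every other individual is either homozygous by phenotype or has at least one consistent homozygous assignment, so the count is 1.

1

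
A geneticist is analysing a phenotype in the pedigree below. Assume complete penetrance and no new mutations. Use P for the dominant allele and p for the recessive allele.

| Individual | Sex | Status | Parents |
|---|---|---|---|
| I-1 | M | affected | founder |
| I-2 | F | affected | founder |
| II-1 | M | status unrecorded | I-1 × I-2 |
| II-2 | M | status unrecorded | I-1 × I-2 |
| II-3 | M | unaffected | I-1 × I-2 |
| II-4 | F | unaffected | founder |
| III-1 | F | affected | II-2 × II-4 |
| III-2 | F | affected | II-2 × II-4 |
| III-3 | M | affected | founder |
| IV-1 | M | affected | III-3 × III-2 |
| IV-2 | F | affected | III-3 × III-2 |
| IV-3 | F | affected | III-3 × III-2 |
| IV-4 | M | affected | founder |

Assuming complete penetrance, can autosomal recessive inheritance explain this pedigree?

Under autosomal recessive, II-3 (unaffected, male) cannot arise from I-1 (affected) × I-2 (affected).

No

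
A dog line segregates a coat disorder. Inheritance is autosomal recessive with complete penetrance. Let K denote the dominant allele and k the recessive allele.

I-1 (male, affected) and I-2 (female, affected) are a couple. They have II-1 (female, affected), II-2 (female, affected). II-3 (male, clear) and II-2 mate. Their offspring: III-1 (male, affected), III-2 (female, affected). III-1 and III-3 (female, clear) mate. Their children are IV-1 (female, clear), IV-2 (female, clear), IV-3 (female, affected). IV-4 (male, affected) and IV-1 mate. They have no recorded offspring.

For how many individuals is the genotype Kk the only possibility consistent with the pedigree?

4

Obligate heterozygotes: II-3 is clear so carries K and passed k to III-1 (kk), so II-3 is Kk; III-3 is clear so carries K and passed k to IV-3 (kk), so III-3 is Kk; IV-1 is clear so carries K and received k from III-1 (kk), so IV-1 is Kk; IV-2 is clear so carries K and received k from III-1 (kk), so IV-2 is Kk.
Every other individual is either homozygous by phenotype or has at least one consistent homozygous assignment, so the count is 4.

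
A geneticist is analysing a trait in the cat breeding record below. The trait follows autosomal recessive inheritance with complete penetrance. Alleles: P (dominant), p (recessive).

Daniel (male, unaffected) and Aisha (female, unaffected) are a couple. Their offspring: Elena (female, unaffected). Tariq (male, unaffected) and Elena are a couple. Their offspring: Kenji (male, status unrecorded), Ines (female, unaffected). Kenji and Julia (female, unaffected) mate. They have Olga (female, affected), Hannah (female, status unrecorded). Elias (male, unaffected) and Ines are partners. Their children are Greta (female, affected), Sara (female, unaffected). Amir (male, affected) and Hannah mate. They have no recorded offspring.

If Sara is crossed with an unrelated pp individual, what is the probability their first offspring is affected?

1/3

Elias is unaffected so carries P and passed p to Greta (pp), so Elias is Pp.
Ines is unaffected so carries P and passed p to Greta (pp), so Ines is Pp.
Sara is an unaffected offspring of Elias (Pp) × Ines (Pp), whose cross gives 1/4 PP : 1/2 Pp : 1/4 pp; conditioning on being unaffected, Sara is PP with probability 1/3, Pp with probability 2/3.
Summing over parental genotype combinations, P(offspring is affected) = 2/3·1/2 = 1/3.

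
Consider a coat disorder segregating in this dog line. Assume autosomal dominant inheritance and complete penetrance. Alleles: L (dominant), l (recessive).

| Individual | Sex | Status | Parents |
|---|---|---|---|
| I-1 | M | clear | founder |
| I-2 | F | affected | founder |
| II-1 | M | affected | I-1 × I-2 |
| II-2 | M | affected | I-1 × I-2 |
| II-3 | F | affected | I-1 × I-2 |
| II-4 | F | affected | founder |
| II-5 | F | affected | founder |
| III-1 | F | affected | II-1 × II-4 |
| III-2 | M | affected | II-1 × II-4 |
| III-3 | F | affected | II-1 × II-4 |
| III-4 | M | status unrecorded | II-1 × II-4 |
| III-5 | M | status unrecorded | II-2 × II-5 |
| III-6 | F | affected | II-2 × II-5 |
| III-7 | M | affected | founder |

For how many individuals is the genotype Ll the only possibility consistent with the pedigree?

3

Obligate heterozygotes: II-1 is affected so carries L and received l from I-1 (ll), so II-1 is Ll; II-2 is affected so carries L and received l from I-1 (ll), so II-2 is Ll; II-3 is affected so carries L and received l from I-1 (ll), so II-3 is Ll.
Every other individual is either homozygous by phenotype or has at least one consistent homozygous assignment, so the count is 3.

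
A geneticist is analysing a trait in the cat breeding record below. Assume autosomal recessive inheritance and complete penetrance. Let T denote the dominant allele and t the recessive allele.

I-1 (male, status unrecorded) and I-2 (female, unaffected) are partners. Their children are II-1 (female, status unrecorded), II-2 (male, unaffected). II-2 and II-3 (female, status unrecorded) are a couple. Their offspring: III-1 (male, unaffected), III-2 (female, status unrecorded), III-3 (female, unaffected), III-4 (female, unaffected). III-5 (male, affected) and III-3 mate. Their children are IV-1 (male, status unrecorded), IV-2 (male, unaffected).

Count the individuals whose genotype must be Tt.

1

Obligate heterozygotes: IV-2 is unaffected so carries T and received t from III-5 (tt), so IV-2 is Tt.
Every other individual is either homozygous by phenotype or has at least one consistent homozygous assignment, so the count is 1.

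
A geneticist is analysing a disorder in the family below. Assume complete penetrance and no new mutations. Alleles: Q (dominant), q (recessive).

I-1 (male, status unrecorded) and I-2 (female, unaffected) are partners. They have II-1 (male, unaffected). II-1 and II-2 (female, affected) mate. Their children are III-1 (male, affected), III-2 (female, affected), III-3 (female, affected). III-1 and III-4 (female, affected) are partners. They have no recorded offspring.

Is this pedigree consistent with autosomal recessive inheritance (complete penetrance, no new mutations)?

Yes

A consistent assignment under autosomal recessive exists: I-1 QQ, I-2 Qq, II-1 Qq, II-2 qq, III-1 qq, III-2 qq, III-3 qq, III-4 qq.
In this assignment every recorded phenotype matches its genotype and every non-founder's genotype is obtainable from its parents' genotypes, so the pedigree is consistent.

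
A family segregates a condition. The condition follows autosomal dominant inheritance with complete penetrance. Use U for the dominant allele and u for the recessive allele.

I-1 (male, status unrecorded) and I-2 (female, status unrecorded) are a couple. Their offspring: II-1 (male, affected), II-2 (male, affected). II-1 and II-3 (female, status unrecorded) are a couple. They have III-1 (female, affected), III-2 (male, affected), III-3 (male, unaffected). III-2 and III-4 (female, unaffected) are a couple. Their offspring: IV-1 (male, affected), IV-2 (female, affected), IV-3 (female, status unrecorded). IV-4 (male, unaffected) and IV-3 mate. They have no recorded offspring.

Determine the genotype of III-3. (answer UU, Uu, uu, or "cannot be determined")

uu

III-3 is unaffected, so III-3 is uu.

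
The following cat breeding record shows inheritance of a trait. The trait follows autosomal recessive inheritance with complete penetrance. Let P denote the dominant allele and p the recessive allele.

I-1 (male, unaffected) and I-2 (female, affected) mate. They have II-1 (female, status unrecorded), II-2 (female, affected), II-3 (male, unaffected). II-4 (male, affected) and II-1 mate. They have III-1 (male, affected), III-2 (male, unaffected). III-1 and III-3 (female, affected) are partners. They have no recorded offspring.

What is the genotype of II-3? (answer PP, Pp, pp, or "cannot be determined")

From phenotype alone, II-3 is PP or Pp.
II-3 is unaffected so carries P and received p from I-2 (pp), so II-3 is Pp.

Pp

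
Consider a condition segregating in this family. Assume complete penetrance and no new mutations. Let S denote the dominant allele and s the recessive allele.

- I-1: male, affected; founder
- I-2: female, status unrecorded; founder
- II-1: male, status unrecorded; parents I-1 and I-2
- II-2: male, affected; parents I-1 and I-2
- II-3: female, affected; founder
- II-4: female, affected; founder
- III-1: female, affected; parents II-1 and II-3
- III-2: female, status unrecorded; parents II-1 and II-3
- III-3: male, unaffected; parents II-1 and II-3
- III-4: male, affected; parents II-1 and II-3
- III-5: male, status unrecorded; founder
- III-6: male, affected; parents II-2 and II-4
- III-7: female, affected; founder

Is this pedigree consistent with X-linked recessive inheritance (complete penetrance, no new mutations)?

No

Under X-linked recessive, III-3 (unaffected, male) cannot arise from II-1 (unrecorded) × II-3 (affected).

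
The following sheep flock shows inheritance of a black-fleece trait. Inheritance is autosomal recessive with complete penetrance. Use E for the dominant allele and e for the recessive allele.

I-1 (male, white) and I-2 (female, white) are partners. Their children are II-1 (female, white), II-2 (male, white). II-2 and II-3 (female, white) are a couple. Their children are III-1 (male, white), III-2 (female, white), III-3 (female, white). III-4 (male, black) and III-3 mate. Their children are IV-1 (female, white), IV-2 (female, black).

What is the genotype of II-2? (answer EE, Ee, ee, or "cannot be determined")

cannot be determined

II-2's phenotype allows EE or Ee, and no parent or child forces a single allele at both positions; consistent genotype assignments exist with II-2 as EE or Ee.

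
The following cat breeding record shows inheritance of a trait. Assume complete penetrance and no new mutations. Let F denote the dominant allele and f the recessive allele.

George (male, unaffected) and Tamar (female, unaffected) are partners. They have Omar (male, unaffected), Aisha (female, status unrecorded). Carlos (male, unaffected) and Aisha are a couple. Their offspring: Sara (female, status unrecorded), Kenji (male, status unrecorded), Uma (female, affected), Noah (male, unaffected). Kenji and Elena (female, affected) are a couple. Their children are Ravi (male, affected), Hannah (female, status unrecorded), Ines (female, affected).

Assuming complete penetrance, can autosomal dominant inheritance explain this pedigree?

No

No assignment of genotypes under autosomal dominant satisfies every parent–offspring relationship, so the pedigree is inconsistent.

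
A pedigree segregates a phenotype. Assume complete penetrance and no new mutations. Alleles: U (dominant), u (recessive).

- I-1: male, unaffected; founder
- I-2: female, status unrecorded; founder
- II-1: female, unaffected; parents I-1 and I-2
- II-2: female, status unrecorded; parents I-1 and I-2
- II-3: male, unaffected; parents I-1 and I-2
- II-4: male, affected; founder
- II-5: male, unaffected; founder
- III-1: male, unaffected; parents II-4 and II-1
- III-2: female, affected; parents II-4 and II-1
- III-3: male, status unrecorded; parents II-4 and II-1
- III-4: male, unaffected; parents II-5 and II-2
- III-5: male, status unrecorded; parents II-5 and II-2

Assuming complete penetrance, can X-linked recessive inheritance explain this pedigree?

Yes

A consistent assignment under X-linked recessive exists: I-1 X^U Y, I-2 X^U X^u, II-1 X^U X^u, II-2 X^U X^U, II-3 X^U Y, II-4 X^u Y, II-5 X^U Y, III-1 X^U Y, III-2 X^u X^u, III-3 X^U Y, III-4 X^U Y, III-5 X^U Y.
In this assignment every recorded phenotype matches its genotype and every non-founder's genotype is obtainable from its parents' genotypes, so the pedigree is consistent.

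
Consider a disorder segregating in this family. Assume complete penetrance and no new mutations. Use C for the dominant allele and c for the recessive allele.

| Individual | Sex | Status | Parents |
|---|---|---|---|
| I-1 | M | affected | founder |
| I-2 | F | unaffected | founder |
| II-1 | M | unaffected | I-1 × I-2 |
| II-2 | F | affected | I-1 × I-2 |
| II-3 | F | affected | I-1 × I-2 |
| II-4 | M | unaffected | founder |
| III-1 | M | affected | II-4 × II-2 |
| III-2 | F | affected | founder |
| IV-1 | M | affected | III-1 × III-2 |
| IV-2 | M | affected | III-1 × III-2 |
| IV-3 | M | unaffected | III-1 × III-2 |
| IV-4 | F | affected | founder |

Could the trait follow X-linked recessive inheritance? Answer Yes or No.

No

Under X-linked recessive, IV-3 (unaffected, male) cannot arise from III-1 (affected) × III-2 (affected).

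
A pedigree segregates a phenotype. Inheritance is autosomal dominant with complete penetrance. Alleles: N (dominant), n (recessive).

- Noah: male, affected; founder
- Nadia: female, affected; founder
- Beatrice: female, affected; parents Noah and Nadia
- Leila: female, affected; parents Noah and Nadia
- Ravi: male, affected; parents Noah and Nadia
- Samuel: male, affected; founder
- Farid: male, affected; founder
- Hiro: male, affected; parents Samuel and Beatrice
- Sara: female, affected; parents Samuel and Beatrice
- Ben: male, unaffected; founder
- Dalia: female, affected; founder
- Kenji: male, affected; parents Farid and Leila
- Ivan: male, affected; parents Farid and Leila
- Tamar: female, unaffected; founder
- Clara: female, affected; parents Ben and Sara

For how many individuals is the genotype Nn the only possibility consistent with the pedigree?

1

Obligate heterozygotes: Clara is affected so carries N and received n from Ben (nn), so Clara is Nn.
Every other individual is either homozygous by phenotype or has at least one consistent homozygous assignment, so the count is 1.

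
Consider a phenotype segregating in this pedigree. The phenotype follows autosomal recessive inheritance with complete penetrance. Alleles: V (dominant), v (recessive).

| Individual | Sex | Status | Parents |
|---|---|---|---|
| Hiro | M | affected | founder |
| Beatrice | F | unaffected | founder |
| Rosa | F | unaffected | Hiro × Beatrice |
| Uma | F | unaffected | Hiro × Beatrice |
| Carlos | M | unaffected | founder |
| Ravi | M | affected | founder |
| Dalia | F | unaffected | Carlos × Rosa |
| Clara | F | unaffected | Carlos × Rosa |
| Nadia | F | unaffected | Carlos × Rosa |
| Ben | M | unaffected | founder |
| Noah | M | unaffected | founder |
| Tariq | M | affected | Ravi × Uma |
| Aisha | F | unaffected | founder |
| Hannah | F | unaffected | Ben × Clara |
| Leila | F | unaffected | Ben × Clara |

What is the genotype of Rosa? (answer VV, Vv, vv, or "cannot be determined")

Vv

From phenotype alone, Rosa is VV or Vv.
Rosa is unaffected so carries V and received v from Hiro (vv), so Rosa is Vv.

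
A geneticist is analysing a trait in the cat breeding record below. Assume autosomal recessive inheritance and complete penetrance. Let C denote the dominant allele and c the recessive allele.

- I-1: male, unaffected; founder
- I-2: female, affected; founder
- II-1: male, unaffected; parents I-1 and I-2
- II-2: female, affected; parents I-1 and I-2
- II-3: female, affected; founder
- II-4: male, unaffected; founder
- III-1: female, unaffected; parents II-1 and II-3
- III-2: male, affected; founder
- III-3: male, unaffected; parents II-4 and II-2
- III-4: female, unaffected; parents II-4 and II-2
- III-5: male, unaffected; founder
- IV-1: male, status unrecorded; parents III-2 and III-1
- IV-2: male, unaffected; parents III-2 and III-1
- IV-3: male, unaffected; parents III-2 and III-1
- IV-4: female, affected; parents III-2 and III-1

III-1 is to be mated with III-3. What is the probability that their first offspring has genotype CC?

1/4

III-1 is unaffected so carries C and received c from II-3 (cc), so III-1 is Cc.
III-3 is unaffected so carries C and received c from II-2 (cc), so III-3 is Cc.
The cross gives 1/4 CC : 1/2 Cc : 1/4 cc, so P(offspring has genotype CC) = 1/4.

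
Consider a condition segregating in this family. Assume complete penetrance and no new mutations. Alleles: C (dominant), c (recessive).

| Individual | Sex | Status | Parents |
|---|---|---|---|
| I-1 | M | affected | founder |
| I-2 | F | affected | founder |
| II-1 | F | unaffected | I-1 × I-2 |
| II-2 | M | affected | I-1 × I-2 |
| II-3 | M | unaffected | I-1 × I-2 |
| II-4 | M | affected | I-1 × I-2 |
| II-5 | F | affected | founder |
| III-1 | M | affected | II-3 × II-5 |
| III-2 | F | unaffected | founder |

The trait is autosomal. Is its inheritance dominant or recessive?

dominant

I-1 and I-2 are both affected yet have an unaffected child II-1. Under a recessive model two affected parents are homozygous and every child would be affected, so the trait cannot be recessive.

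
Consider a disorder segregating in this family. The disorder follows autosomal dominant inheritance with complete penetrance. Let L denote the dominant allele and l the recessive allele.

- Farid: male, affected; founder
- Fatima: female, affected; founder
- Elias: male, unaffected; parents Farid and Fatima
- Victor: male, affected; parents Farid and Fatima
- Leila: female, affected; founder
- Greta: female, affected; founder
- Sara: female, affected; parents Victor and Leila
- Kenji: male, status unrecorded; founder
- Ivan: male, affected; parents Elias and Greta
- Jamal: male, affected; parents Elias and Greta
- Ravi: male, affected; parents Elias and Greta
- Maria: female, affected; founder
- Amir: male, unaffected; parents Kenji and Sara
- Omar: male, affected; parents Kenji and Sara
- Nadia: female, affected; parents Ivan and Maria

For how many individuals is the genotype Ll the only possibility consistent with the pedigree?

6

Obligate heterozygotes: Farid is affected so carries L and passed l to Elias (ll), so Farid is Ll; Fatima is affected so carries L and passed l to Elias (ll), so Fatima is Ll; Sara is affected so carries L and passed l to Amir (ll), so Sara is Ll; Ivan is affected so carries L and received l from Elias (ll), so Ivan is Ll; Jamal is affected so carries L and received l from Elias (ll), so Jamal is Ll; Ravi is affected so carries L and received l from Elias (ll), so Ravi is Ll.
Every other individual is either homozygous by phenotype or has at least one consistent homozygous assignment, so the count is 6.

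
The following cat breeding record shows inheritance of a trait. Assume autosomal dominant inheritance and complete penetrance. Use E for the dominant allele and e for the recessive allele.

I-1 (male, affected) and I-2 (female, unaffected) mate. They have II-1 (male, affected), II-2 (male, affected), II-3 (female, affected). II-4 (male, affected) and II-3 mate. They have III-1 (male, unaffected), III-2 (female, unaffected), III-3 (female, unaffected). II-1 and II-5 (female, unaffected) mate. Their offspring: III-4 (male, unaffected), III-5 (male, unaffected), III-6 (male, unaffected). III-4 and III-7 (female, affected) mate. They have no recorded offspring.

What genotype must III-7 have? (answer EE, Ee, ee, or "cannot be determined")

cannot be determined

III-7's phenotype allows EE or Ee, and no parent or child forces a single allele at both positions; consistent genotype assignments exist with III-7 as EE or Ee.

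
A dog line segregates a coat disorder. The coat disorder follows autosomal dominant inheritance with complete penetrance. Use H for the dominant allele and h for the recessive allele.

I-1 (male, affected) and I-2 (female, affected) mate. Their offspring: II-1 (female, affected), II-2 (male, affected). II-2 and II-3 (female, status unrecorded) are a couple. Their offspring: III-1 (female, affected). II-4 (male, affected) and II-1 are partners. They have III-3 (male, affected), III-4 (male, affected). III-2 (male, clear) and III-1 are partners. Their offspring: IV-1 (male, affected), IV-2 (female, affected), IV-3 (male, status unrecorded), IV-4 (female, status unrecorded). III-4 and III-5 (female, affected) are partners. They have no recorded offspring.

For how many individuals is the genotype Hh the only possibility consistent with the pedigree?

Obligate heterozygotes: IV-1 is affected so carries H and received h from III-2 (hh), so IV-1 is Hh; IV-2 is affected so carries H and received h from III-2 (hh), so IV-2 is Hh.
Every other individual is either homozygous by phenotype or has at least one consistent homozygous assignment, so the count is 2.

2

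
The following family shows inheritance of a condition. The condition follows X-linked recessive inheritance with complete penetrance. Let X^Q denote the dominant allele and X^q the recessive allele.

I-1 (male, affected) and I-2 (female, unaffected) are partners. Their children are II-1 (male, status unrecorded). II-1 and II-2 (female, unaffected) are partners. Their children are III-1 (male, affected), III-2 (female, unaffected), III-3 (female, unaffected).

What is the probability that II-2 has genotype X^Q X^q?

II-2 is unaffected so carries Q and passed q to III-1 (X^q Y), so II-2 is X^Q X^q, giving P(X^Q X^q) = 1.

1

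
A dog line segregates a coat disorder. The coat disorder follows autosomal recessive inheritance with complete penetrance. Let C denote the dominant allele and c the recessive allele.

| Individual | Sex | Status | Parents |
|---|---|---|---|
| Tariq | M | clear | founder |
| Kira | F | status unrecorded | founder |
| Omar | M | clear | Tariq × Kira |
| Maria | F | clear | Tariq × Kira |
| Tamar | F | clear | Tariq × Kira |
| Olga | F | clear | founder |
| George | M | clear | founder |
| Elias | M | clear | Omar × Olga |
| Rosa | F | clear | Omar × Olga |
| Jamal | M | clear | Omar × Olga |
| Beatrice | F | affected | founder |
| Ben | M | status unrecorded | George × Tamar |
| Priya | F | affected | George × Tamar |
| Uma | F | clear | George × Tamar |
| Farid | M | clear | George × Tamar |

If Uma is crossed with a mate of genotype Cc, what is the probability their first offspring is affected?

George is clear so carries C and passed c to Priya (cc), so George is Cc.
Tamar is clear so carries C and passed c to Priya (cc), so Tamar is Cc.
Uma is a clear offspring of George (Cc) × Tamar (Cc), whose cross gives 1/4 CC : 1/2 Cc : 1/4 cc; conditioning on being clear, Uma is CC with probability 1/3, Cc with probability 2/3.
Summing over parental genotype combinations, P(offspring is affected) = 2/3·1/4 = 1/6.

1/6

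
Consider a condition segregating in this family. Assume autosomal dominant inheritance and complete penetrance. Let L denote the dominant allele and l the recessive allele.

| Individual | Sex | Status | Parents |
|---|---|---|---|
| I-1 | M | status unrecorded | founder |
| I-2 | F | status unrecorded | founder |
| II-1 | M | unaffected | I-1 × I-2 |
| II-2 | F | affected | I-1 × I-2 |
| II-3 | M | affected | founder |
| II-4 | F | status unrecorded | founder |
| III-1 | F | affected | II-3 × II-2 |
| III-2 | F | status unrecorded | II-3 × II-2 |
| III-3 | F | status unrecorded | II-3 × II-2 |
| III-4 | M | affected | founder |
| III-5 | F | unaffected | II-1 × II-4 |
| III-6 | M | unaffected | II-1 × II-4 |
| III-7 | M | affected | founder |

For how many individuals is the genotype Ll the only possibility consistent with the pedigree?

0

No individual's genotype is forced to Ll by the pedigree, so the count is 0.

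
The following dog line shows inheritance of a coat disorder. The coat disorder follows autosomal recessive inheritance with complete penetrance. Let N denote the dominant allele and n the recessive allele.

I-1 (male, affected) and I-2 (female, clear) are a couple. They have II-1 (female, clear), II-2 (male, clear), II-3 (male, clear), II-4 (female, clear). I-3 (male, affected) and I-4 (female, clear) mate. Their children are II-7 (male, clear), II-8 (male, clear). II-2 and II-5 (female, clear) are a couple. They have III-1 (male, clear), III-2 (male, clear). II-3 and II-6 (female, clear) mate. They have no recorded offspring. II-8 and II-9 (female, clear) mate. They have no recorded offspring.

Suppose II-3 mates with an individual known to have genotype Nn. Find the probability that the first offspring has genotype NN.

1/4

II-3 is clear so carries N and received n from I-1 (nn), so II-3 is Nn.
The cross gives 1/4 NN : 1/2 Nn : 1/4 nn, so P(offspring has genotype NN) = 1/4.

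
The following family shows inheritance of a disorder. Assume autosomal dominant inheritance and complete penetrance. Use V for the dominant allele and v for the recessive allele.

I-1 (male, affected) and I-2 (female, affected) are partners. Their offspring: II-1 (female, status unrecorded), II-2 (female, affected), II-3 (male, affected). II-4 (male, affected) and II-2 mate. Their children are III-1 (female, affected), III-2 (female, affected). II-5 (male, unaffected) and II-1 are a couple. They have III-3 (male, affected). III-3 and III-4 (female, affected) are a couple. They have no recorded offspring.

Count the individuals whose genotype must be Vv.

Obligate heterozygotes: III-3 is affected so carries V and received v from II-5 (vv), so III-3 is Vv.
Every other individual is either homozygous by phenotype or has at least one consistent homozygous assignment, so the count is 1.

1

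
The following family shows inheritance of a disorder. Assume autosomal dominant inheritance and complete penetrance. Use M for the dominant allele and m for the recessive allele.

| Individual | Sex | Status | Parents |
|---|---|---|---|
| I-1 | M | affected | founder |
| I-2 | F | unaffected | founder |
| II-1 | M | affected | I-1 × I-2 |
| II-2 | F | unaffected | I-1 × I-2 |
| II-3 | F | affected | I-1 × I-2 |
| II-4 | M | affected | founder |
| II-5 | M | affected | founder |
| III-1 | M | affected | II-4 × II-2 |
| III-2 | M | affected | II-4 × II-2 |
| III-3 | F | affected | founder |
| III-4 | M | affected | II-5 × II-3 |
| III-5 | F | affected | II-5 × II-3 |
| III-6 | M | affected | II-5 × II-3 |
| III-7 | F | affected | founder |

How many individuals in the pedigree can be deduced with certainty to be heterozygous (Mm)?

Obligate heterozygotes: I-1 is affected so carries M and passed m to II-2 (mm), so I-1 is Mm; II-1 is affected so carries M and received m from I-2 (mm), so II-1 is Mm; II-3 is affected so carries M and received m from I-2 (mm), so II-3 is Mm; III-1 is affected so carries M and received m from II-2 (mm), so III-1 is Mm; III-2 is affected so carries M and received m from II-2 (mm), so III-2 is Mm.
Every other individual is either homozygous by phenotype or has at least one consistent homozygous assignment, so the count is 5.

5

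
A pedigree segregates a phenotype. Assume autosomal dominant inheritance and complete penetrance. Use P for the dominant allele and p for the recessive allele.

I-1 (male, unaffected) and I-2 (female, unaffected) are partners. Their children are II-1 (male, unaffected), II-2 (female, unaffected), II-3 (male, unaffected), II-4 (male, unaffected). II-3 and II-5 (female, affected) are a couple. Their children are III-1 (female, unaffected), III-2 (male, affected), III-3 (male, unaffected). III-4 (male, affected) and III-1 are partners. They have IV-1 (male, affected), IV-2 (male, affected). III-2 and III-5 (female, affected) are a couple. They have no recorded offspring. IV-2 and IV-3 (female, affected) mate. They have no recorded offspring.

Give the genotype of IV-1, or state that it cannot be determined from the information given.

Pp

From phenotype alone, IV-1 is PP or Pp.
IV-1 is affected so carries P and received p from III-1 (pp), so IV-1 is Pp.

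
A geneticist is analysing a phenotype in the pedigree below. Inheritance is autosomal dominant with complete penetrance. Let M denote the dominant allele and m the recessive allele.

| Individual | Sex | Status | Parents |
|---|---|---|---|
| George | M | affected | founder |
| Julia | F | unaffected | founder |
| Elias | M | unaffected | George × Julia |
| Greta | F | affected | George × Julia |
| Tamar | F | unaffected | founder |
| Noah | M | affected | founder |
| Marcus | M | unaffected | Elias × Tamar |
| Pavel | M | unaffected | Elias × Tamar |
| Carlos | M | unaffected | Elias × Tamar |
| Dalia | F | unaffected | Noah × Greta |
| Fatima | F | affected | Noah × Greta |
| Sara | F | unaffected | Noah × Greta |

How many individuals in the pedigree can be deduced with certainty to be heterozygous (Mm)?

3

Obligate heterozygotes: George is affected so carries M and passed m to Elias (mm), so George is Mm; Greta is affected so carries M and received m from Julia (mm), so Greta is Mm; Noah is affected so carries M and passed m to Dalia (mm), so Noah is Mm.
Every other individual is either homozygous by phenotype or has at least one consistent homozygous assignment, so the count is 3.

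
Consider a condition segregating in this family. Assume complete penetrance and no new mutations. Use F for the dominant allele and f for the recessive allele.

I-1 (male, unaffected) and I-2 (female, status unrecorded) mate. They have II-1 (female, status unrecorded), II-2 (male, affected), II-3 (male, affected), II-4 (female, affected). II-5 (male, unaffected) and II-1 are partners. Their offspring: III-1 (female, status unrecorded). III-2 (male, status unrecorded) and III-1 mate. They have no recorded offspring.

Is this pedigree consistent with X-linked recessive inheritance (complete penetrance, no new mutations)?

No

Under X-linked recessive, II-4 (affected, female) cannot arise from I-1 (unaffected) × I-2 (unrecorded).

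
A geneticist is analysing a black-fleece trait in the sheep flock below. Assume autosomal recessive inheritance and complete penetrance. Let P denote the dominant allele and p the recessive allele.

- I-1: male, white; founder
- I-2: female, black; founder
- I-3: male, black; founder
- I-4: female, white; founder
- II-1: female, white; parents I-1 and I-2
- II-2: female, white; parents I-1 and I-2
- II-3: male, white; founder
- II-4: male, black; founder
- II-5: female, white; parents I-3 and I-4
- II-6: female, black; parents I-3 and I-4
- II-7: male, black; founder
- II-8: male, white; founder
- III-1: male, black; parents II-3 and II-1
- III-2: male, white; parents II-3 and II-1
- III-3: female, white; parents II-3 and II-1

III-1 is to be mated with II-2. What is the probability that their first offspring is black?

1/2

III-1 is black, so III-1 is pp.
II-2 is white so carries P and received p from I-2 (pp), so II-2 is Pp.
The cross gives 1/2 Pp : 1/2 pp, so P(offspring is black) = 1/2.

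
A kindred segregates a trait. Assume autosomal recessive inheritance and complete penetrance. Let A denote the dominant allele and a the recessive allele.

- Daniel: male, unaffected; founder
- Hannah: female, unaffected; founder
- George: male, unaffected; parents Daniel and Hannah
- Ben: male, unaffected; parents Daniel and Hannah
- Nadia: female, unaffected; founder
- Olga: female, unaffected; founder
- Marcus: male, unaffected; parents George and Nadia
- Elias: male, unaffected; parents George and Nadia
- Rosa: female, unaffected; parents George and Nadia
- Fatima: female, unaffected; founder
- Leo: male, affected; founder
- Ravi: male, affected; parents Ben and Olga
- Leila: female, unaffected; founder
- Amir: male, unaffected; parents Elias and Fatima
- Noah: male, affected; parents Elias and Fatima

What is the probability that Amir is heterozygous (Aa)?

2/3

Elias is unaffected so carries A and passed a to Noah (aa), so Elias is Aa.
Fatima is unaffected so carries A and passed a to Noah (aa), so Fatima is Aa.
Their cross gives offspring ratios 1/4 AA : 1/2 Aa : 1/4 aa. Conditioning on Amir being unaffected, P(Aa) = 1/2 / 3/4 = 2/3.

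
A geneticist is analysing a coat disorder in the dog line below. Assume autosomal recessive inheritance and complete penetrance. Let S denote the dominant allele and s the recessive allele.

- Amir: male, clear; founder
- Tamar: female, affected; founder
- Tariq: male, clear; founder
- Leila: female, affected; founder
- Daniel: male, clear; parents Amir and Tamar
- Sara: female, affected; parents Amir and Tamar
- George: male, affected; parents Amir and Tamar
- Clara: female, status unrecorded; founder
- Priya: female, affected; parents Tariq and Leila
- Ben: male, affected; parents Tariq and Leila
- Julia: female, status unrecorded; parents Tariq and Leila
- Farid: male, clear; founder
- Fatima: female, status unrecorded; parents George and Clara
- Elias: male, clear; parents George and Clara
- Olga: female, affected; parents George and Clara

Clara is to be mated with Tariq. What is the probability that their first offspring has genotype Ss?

Clara passed S to Elias (Ss, whose s came from George) and passed s to Olga (ss), so Clara is Ss.
Tariq is clear so carries S and passed s to Priya (ss), so Tariq is Ss.
The cross gives 1/4 SS : 1/2 Ss : 1/4 ss, so P(offspring has genotype Ss) = 1/2.

1/2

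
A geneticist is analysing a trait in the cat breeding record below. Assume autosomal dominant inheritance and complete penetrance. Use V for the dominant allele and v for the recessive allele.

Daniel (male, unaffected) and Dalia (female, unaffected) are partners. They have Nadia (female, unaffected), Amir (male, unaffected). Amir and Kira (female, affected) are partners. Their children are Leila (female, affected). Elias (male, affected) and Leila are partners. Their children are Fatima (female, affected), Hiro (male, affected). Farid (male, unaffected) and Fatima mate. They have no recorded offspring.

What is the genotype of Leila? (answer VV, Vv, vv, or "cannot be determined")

Vv

From phenotype alone, Leila is VV or Vv.
Leila is affected so carries V and received v from Amir (vv), so Leila is Vv.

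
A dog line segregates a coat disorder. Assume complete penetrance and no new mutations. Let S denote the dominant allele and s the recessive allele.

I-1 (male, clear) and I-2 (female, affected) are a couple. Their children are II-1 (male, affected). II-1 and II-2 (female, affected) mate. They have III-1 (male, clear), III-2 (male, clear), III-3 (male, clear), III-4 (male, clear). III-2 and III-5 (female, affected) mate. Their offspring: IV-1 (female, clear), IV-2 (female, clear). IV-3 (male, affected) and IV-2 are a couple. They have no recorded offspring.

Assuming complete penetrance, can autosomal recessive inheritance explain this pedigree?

Under autosomal recessive, III-1 (clear, male) cannot arise from II-1 (affected) × II-2 (affected).

No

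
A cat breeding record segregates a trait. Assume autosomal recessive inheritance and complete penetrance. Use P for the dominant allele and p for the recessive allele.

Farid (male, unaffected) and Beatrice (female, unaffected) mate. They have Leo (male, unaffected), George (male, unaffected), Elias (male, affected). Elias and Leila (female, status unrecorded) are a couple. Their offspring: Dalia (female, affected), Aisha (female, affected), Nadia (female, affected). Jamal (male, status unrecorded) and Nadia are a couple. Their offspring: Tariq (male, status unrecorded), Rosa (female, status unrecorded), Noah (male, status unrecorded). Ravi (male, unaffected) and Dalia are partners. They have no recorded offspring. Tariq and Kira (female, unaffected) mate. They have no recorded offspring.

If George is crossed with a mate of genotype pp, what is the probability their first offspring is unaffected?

Farid is unaffected so carries P and passed p to Elias (pp), so Farid is Pp.
Beatrice is unaffected so carries P and passed p to Elias (pp), so Beatrice is Pp.
George is an unaffected offspring of Farid (Pp) × Beatrice (Pp), whose cross gives 1/4 PP : 1/2 Pp : 1/4 pp; conditioning on being unaffected, George is PP with probability 1/3, Pp with probability 2/3.
Summing over parental genotype combinations, P(offspring is unaffected) = 1/3·1 + 2/3·1/2 = 2/3.

2/3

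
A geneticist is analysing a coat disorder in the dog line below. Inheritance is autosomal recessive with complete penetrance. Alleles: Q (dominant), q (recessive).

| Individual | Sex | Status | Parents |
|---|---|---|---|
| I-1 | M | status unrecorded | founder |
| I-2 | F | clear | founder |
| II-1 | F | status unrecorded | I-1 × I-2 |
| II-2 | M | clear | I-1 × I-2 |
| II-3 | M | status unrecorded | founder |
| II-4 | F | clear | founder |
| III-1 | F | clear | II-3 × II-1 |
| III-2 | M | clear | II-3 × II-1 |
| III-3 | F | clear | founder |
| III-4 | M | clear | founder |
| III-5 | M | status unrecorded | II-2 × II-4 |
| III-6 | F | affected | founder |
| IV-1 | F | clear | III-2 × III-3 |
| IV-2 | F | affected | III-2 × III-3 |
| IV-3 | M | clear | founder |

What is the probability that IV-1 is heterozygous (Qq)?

2/3

III-2 is clear so carries Q and passed q to IV-2 (qq), so III-2 is Qq.
III-3 is clear so carries Q and passed q to IV-2 (qq), so III-3 is Qq.
Their cross gives offspring ratios 1/4 QQ : 1/2 Qq : 1/4 qq. Conditioning on IV-1 being clear, P(Qq) = 1/2 / 3/4 = 2/3.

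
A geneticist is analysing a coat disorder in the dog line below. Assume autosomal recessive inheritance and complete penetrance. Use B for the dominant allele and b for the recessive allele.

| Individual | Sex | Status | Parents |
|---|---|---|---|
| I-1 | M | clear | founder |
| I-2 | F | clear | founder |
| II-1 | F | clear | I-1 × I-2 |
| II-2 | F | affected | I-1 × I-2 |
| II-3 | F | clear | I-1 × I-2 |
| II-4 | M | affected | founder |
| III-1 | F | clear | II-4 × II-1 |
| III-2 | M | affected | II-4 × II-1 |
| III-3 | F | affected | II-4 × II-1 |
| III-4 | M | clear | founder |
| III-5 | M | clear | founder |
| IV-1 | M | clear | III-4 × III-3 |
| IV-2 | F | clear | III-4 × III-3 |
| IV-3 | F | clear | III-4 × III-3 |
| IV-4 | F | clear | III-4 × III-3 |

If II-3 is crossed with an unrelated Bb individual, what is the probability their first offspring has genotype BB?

1/3

I-1 is clear so carries B and passed b to II-2 (bb), so I-1 is Bb.
I-2 is clear so carries B and passed b to II-2 (bb), so I-2 is Bb.
II-3 is a clear offspring of I-1 (Bb) × I-2 (Bb), whose cross gives 1/4 BB : 1/2 Bb : 1/4 bb; conditioning on being clear, II-3 is BB with probability 1/3, Bb with probability 2/3.
Summing over parental genotype combinations, P(offspring has genotype BB) = 1/3·1/2 + 2/3·1/4 = 1/3.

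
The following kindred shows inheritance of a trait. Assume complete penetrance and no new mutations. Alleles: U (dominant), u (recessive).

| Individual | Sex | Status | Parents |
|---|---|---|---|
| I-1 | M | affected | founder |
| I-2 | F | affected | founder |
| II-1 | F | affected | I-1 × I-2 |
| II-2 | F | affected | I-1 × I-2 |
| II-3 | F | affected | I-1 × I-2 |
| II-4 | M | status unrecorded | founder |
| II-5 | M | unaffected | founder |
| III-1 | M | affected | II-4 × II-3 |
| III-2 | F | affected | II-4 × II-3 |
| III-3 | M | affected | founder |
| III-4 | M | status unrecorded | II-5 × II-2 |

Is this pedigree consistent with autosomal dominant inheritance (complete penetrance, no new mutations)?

A consistent assignment under autosomal dominant exists: I-1 UU, I-2 UU, II-1 UU, II-2 UU, II-3 UU, II-4 UU, II-5 uu, III-1 UU, III-2 UU, III-3 UU, III-4 Uu.
In this assignment every recorded phenotype matches its genotype and every non-founder's genotype is obtainable from its parents' genotypes, so the pedigree is consistent.

Yes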